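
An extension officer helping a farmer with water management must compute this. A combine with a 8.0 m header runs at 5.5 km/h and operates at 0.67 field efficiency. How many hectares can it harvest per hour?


C = w * v * eta_f / 10
  = 8.0 * 5.5 * 0.67 / 10
  = 29.48 / 10
  = 2.95 ha/h


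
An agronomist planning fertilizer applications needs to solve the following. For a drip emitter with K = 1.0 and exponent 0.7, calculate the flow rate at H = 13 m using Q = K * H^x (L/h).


Q = K * H^x
  = 1.0 * 13^0.7
  = 1.0 * 6.0223
  = 6.02 L/h


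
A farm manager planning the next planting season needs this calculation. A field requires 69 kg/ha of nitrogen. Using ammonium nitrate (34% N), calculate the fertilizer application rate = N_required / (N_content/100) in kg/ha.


Rate = N_required / (N_content / 100)
     = 69 / (34 / 100)
     = 69 / 0.34
     = 202.94 kg/ha


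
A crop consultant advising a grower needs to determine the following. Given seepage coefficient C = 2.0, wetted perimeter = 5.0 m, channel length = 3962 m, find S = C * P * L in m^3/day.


S = C * P * L
  = 2.0 * 5.0 * 3962
  = 39620 m^3/day


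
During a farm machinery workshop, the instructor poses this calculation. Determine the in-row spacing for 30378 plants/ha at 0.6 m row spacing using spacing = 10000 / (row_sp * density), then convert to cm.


spacing = 10000 / (row_sp * density)
        = 10000 / (0.6 * 30378)
        = 10000 / 18226.80
        = 0.54864 m = 54.86 cm


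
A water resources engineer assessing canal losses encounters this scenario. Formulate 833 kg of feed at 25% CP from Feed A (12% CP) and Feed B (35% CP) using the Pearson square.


parts_A = CP_b - target = 35 - 25 = 10
parts_B = target - CP_a = 25 - 12 = 13
total_parts = 10 + 13 = 23
Feed A = 833 * 10 / 23 = 362.17 kg
Feed B = 833 * 13 / 23 = 470.83 kg

362.17 kg


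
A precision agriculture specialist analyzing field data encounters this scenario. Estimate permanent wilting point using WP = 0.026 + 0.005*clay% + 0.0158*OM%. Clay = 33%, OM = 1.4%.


WP = 0.026 + 0.005*33 + 0.0158*1.4
   = 0.026 + 0.1650 + 0.0221
   = 0.2131


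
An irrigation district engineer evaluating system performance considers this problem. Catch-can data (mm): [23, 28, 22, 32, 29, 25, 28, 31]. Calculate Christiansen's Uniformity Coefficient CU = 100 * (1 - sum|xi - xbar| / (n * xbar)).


xbar = 218 / 8 = 27.250
sum|xi - xbar| = 23.500
CU = 100 * (1 - 23.500 / (8 * 27.250))
   = 100 * (1 - 0.1078)
   = 89.22%


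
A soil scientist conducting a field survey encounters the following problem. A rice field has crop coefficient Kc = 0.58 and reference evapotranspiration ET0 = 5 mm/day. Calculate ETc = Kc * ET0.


ETc = Kc * ET0
    = 0.58 * 5
    = 2.90 mm/day


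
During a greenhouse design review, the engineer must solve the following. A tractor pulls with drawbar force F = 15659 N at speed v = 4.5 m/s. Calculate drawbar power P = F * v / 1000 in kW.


P = F * v / 1000
  = 15659 * 4.5 / 1000
  = 70465.50 / 1000
  = 70.47 kW


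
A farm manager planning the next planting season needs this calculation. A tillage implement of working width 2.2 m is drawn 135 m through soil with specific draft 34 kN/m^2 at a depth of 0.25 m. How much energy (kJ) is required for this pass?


E = k * d * w * L
  = 34 * 0.25 * 2.2 * 135
  = 2524.50 kJ


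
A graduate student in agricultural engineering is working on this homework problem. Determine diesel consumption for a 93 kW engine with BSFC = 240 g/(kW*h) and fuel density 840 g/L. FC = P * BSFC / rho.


FC = P * BSFC / rho_fuel
   = 93 * 240 / 840
   = 22320 / 840
   = 26.57 L/h


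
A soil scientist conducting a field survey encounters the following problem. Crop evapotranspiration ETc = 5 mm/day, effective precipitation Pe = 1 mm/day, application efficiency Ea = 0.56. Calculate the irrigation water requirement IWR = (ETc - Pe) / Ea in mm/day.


IWR = (ETc - Pe) / Ea
    = (5 - 1) / 0.56
    = 4 / 0.56
    = 7.14 mm/day


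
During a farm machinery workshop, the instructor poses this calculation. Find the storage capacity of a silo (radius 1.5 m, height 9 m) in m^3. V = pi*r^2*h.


V = pi * r^2 * h
  = pi * 1.5^2 * 9
  = pi * 2.25 * 9
  = 63.62 m^3


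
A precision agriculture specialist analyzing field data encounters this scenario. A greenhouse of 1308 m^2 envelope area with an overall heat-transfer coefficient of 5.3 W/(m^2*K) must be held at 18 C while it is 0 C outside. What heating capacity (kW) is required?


dT = 18 - (0) = 18 K
Q = U * A * dT
  = 5.3 * 1308 * 18
  = 124783.20 W = 124.78 kW


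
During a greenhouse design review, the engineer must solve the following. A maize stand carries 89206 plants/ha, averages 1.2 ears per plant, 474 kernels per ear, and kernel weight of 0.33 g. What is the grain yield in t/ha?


Y = density * ears * kernels * kw
  = 89206 * 1.2 * 474 * 0.33 g/ha
  = 16744323.02 g/ha
  = 16744.32 kg/ha = 16.74 t/ha


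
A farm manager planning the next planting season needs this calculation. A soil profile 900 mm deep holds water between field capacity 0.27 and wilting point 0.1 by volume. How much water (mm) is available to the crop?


AW = (FC - WP) * D
   = (0.27 - 0.1) * 900
   = 0.17 * 900
   = 153 mm


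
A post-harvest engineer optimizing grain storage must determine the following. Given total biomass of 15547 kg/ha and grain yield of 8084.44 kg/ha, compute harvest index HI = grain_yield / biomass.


HI = grain_yield / biomass
   = 8084.44 / 15547
   = 0.52


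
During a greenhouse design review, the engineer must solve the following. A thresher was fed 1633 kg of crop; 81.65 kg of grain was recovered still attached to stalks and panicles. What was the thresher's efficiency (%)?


eta = (total - unthreshed) / total * 100
    = (1633 - 81.65) / 1633 * 100
    = 1551.35 / 1633 * 100
    = 95%


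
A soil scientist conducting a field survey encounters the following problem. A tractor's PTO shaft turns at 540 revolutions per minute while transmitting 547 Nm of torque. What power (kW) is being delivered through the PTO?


P = 2*pi*n*T / 60000
  = 2*pi * 540 * 547 / 60000
  = 1855927.28 / 60000
  = 30.93 kW


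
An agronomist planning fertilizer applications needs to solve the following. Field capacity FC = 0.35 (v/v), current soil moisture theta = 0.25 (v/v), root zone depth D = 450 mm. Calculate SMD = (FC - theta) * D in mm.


SMD = (FC - theta) * D
    = (0.35 - 0.25) * 450
    = 0.100 * 450
    = 45 mm


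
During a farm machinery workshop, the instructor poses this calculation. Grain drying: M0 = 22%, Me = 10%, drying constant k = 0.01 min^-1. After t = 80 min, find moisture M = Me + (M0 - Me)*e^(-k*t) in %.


M = Me + (M0 - Me) * e^(-k*t)
  = 10 + (22 - 10) * e^(-0.01*80)
  = 10 + 12 * e^(-0.800)
  = 10 + 12 * 0.44933
  = 10 + 5.3919
  = 15.39%


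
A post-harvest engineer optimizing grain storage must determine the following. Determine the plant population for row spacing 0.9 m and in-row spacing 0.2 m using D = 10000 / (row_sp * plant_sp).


D = 10000 / (row_sp * plant_sp)
  = 10000 / (0.9 * 0.2)
  = 10000 / 0.1800
  = 55555.56 plants/ha


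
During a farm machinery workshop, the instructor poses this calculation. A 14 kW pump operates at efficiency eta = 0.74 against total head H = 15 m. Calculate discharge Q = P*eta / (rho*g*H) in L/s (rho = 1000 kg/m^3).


Q = (P * 1000 * eta) / (rho * g * H)
  = (14 * 1000 * 0.74) / (1000 * 9.81 * 15)
  = 10360 / 147150
  = 0.07040 m^3/s = 70.40 L/s


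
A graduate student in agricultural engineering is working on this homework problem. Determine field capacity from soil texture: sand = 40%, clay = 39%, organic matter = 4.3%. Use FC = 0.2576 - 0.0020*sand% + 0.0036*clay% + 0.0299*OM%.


FC = 0.2576 - 0.0020*40 + 0.0036*39 + 0.0299*4.3
   = 0.2576 - 0.0800 + 0.1404 + 0.1286
   = 0.4466


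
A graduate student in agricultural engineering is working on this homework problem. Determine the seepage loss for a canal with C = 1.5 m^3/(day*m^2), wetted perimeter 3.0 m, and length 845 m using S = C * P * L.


S = C * P * L
  = 1.5 * 3.0 * 845
  = 3802.50 m^3/day


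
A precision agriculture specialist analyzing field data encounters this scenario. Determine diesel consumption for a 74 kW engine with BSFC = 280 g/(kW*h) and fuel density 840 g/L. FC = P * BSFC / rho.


FC = P * BSFC / rho_fuel
   = 74 * 280 / 840
   = 20720 / 840
   = 24.67 L/h


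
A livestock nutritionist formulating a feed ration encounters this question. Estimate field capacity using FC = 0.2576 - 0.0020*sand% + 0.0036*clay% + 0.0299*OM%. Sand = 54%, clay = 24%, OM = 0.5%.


FC = 0.2576 - 0.0020*54 + 0.0036*24 + 0.0299*0.5
   = 0.2576 - 0.1080 + 0.0864 + 0.0150
   = 0.2510


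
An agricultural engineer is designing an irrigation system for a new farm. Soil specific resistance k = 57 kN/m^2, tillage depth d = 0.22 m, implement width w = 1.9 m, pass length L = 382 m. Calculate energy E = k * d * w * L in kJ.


E = k * d * w * L
  = 57 * 0.22 * 1.9 * 382
  = 9101.53 kJ


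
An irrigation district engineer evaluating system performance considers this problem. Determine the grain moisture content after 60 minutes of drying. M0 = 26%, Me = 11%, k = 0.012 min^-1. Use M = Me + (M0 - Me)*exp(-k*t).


M = Me + (M0 - Me) * e^(-k*t)
  = 11 + (26 - 11) * e^(-0.012*60)
  = 11 + 15 * e^(-0.720)
  = 11 + 15 * 0.48675
  = 11 + 7.3013
  = 18.30%


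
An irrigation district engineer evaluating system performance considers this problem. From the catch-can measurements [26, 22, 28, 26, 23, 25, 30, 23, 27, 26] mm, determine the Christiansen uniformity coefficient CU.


xbar = 256 / 10 = 25.600
sum|xi - xbar| = 18.800
CU = 100 * (1 - 18.800 / (10 * 25.600))
   = 100 * (1 - 0.0734)
   = 92.66%


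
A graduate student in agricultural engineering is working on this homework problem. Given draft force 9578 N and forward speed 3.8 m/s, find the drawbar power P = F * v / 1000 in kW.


P = F * v / 1000
  = 9578 * 3.8 / 1000
  = 36396.40 / 1000
  = 36.40 kW


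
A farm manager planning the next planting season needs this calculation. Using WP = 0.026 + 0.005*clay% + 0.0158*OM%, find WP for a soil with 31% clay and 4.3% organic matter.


WP = 0.026 + 0.005*31 + 0.0158*4.3
   = 0.026 + 0.1550 + 0.0679
   = 0.2489


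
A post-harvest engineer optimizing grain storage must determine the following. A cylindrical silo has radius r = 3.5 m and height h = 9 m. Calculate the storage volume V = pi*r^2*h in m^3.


V = pi * r^2 * h
  = pi * 3.5^2 * 9
  = pi * 12.25 * 9
  = 346.36 m^3


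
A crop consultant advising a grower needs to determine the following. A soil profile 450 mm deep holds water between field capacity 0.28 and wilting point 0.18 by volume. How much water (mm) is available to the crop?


AW = (FC - WP) * D
   = (0.28 - 0.18) * 450
   = 0.10 * 450
   = 45 mm


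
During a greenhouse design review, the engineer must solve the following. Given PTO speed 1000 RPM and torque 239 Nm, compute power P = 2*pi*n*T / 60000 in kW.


P = 2*pi*n*T / 60000
  = 2*pi * 1000 * 239 / 60000
  = 1501681.29 / 60000
  = 25.03 kW


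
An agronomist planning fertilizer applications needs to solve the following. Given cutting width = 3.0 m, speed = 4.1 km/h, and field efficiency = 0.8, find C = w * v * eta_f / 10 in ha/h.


C = w * v * eta_f / 10
  = 3.0 * 4.1 * 0.8 / 10
  = 9.84 / 10
  = 0.98 ha/h


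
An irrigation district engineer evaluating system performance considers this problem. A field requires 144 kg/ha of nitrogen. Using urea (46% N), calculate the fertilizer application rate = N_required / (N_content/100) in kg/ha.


Rate = N_required / (N_content / 100)
     = 144 / (46 / 100)
     = 144 / 0.46
     = 313.04 kg/ha


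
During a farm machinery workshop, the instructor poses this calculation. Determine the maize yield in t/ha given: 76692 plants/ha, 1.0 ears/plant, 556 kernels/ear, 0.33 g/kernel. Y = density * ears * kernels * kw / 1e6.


Y = density * ears * kernels * kw
  = 76692 * 1.0 * 556 * 0.33 g/ha
  = 14071448.16 g/ha
  = 14071.45 kg/ha = 14.07 t/ha


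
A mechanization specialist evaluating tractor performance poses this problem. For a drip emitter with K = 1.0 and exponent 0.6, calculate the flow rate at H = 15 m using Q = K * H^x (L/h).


Q = K * H^x
  = 1.0 * 15^0.6
  = 1.0 * 5.0776
  = 5.08 L/h


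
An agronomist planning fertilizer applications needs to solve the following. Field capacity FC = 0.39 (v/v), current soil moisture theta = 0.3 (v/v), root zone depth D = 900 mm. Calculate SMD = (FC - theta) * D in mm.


SMD = (FC - theta) * D
    = (0.39 - 0.3) * 900
    = 0.090 * 900
    = 81 mm


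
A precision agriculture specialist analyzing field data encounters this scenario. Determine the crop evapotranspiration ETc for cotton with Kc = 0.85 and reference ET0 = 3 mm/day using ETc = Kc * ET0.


ETc = Kc * ET0
    = 0.85 * 3
    = 2.55 mm/day


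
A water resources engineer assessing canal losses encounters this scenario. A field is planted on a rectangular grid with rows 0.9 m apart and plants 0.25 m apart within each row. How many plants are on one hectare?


D = 10000 / (row_sp * plant_sp)
  = 10000 / (0.9 * 0.25)
  = 10000 / 0.2250
  = 44444.44 plants/ha


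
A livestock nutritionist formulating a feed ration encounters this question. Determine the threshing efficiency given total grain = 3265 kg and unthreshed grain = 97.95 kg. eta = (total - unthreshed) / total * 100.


eta = (total - unthreshed) / total * 100
    = (3265 - 97.95) / 3265 * 100
    = 3167.05 / 3265 * 100
    = 97%


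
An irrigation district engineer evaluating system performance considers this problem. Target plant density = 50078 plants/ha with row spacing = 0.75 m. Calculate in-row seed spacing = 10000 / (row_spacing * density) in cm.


spacing = 10000 / (row_sp * density)
        = 10000 / (0.75 * 50078)
        = 10000 / 37558.50
        = 0.26625 m = 26.63 cm


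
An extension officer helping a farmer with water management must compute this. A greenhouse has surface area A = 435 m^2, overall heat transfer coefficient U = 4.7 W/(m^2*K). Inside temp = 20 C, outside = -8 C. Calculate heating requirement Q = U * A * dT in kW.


dT = 20 - (-8) = 28 K
Q = U * A * dT
  = 4.7 * 435 * 28
  = 57246 W = 57.25 kW


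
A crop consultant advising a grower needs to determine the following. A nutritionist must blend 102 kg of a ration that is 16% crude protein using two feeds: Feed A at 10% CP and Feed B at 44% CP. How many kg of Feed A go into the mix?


parts_A = CP_b - target = 44 - 16 = 28
parts_B = target - CP_a = 16 - 10 = 6
total_parts = 28 + 6 = 34
Feed A = 102 * 28 / 34 = 84 kg
Feed B = 102 * 6 / 34 = 18 kg

84 kg


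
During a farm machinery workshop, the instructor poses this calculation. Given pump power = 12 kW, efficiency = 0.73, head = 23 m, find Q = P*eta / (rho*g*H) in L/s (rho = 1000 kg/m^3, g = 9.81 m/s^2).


Q = (P * 1000 * eta) / (rho * g * H)
  = (12 * 1000 * 0.73) / (1000 * 9.81 * 23)
  = 8760 / 225630
  = 0.03882 m^3/s = 38.82 L/s


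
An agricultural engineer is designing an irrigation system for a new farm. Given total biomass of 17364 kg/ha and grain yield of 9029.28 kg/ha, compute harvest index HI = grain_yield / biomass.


HI = grain_yield / biomass
   = 9029.28 / 17364
   = 0.52


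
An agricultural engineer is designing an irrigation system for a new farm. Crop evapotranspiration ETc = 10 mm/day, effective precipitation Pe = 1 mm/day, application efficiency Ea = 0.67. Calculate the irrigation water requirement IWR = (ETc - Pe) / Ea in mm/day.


IWR = (ETc - Pe) / Ea
    = (10 - 1) / 0.67
    = 9 / 0.67
    = 13.43 mm/day


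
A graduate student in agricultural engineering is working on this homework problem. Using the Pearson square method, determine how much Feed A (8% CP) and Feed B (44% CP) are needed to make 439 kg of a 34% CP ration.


parts_A = CP_b - target = 44 - 34 = 10
parts_B = target - CP_a = 34 - 8 = 26
total_parts = 10 + 26 = 36
Feed A = 439 * 10 / 36 = 121.94 kg
Feed B = 439 * 26 / 36 = 317.06 kg

121.94 kg


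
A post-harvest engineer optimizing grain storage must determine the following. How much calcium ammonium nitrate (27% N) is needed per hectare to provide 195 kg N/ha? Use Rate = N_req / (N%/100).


Rate = N_required / (N_content / 100)
     = 195 / (27 / 100)
     = 195 / 0.27
     = 722.22 kg/ha


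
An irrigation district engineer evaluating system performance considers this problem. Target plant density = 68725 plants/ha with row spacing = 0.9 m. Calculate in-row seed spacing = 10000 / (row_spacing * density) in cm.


spacing = 10000 / (row_sp * density)
        = 10000 / (0.9 * 68725)
        = 10000 / 61852.50
        = 0.16167 m = 16.17 cm


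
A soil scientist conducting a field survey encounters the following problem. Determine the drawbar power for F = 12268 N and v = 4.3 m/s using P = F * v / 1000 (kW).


P = F * v / 1000
  = 12268 * 4.3 / 1000
  = 52752.40 / 1000
  = 52.75 kW


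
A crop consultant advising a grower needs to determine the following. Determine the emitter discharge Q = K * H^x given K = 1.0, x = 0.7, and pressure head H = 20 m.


Q = K * H^x
  = 1.0 * 20^0.7
  = 1.0 * 8.1418
  = 8.14 L/h


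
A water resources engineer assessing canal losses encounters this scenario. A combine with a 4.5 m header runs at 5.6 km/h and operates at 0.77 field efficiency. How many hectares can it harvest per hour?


C = w * v * eta_f / 10
  = 4.5 * 5.6 * 0.77 / 10
  = 19.40 / 10
  = 1.94 ha/h


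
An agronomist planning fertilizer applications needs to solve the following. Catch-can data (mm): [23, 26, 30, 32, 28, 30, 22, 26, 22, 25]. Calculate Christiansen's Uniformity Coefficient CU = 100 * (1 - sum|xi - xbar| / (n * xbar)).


xbar = 264 / 10 = 26.400
sum|xi - xbar| = 28.800
CU = 100 * (1 - 28.800 / (10 * 26.400))
   = 100 * (1 - 0.1091)
   = 89.09%


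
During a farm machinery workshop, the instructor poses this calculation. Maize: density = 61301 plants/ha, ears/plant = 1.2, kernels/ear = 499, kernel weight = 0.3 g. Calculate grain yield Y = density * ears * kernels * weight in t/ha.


Y = density * ears * kernels * kw
  = 61301 * 1.2 * 499 * 0.3 g/ha
  = 11012111.64 g/ha
  = 11012.11 kg/ha = 11.01 t/ha


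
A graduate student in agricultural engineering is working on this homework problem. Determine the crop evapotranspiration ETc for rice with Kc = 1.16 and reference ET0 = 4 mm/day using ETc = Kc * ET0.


ETc = Kc * ET0
    = 1.16 * 4
    = 4.64 mm/day


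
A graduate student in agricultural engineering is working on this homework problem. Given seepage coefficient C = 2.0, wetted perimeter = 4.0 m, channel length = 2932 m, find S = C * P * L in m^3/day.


S = C * P * L
  = 2.0 * 4.0 * 2932
  = 23456 m^3/day


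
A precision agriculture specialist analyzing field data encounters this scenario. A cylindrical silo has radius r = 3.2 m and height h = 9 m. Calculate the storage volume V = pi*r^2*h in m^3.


V = pi * r^2 * h
  = pi * 3.2^2 * 9
  = pi * 10.24 * 9
  = 289.53 m^3


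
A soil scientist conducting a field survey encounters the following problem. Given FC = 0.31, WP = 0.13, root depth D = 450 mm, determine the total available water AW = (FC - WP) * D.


AW = (FC - WP) * D
   = (0.31 - 0.13) * 450
   = 0.18 * 450
   = 81 mm


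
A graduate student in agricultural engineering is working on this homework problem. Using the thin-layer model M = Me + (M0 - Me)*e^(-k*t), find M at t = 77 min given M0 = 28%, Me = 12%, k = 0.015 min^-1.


M = Me + (M0 - Me) * e^(-k*t)
  = 12 + (28 - 12) * e^(-0.015*77)
  = 12 + 16 * e^(-1.155)
  = 12 + 16 * 0.31506
  = 12 + 5.0409
  = 17.04%


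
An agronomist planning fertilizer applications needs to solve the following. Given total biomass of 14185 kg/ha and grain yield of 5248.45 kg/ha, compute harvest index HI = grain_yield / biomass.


HI = grain_yield / biomass
   = 5248.45 / 14185
   = 0.37


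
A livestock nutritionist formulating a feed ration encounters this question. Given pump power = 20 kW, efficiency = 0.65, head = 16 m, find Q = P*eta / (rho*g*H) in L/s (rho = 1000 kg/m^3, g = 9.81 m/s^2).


Q = (P * 1000 * eta) / (rho * g * H)
  = (20 * 1000 * 0.65) / (1000 * 9.81 * 16)
  = 13000 / 156960
  = 0.08282 m^3/s = 82.82 L/s


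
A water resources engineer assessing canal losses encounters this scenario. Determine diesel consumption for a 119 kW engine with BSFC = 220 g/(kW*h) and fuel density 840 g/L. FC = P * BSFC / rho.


FC = P * BSFC / rho_fuel
   = 119 * 220 / 840
   = 26180 / 840
   = 31.17 L/h


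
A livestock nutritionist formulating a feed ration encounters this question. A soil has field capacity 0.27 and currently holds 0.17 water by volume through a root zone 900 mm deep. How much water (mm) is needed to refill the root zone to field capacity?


SMD = (FC - theta) * D
    = (0.27 - 0.17) * 900
    = 0.100 * 900
    = 90 mm


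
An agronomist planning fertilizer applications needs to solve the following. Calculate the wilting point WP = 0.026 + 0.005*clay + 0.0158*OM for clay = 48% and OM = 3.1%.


WP = 0.026 + 0.005*48 + 0.0158*3.1
   = 0.026 + 0.2400 + 0.0490
   = 0.3150


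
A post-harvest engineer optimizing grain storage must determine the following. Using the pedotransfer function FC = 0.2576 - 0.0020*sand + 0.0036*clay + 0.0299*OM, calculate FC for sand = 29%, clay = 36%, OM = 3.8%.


FC = 0.2576 - 0.0020*29 + 0.0036*36 + 0.0299*3.8
   = 0.2576 - 0.0580 + 0.1296 + 0.1136
   = 0.4428


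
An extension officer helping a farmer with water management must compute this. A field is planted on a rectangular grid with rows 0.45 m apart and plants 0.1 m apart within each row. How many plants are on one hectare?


D = 10000 / (row_sp * plant_sp)
  = 10000 / (0.45 * 0.1)
  = 10000 / 0.0450
  = 222222.22 plants/ha


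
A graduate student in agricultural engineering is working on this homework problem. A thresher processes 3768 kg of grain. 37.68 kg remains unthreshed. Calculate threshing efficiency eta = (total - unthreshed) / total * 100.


eta = (total - unthreshed) / total * 100
    = (3768 - 37.68) / 3768 * 100
    = 3730.32 / 3768 * 100
    = 99%


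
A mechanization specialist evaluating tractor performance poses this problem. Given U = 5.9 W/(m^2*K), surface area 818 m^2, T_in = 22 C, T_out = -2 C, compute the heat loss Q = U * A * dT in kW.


dT = 22 - (-2) = 24 K
Q = U * A * dT
  = 5.9 * 818 * 24
  = 115828.80 W = 115.83 kW


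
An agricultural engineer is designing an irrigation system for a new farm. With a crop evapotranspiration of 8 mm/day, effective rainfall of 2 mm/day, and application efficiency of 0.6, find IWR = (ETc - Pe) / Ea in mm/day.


IWR = (ETc - Pe) / Ea
    = (8 - 2) / 0.6
    = 6 / 0.6
    = 10 mm/day


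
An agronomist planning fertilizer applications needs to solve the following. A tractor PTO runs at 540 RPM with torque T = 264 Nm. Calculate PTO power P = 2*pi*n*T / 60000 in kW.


P = 2*pi*n*T / 60000
  = 2*pi * 540 * 264 / 60000
  = 895730.90 / 60000
  = 14.93 kW


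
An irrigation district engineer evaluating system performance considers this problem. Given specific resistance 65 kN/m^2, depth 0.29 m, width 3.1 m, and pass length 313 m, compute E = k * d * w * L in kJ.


E = k * d * w * L
  = 65 * 0.29 * 3.1 * 313
  = 18290.16 kJ


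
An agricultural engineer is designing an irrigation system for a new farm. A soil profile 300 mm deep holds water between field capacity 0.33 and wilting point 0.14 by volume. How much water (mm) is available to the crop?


AW = (FC - WP) * D
   = (0.33 - 0.14) * 300
   = 0.19 * 300
   = 57 mm


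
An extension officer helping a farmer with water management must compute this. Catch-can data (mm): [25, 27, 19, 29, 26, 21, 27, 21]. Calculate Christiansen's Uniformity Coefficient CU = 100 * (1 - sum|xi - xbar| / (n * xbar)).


xbar = 195 / 8 = 24.375
sum|xi - xbar| = 24.250
CU = 100 * (1 - 24.250 / (8 * 24.375))
   = 100 * (1 - 0.1244)
   = 87.56%


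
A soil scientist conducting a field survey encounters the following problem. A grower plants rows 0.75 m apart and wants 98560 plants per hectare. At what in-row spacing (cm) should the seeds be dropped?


spacing = 10000 / (row_sp * density)
        = 10000 / (0.75 * 98560)
        = 10000 / 73920
        = 0.13528 m = 13.53 cm


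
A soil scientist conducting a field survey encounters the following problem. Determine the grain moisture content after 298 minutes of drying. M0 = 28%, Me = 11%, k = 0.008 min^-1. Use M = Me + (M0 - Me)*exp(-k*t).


M = Me + (M0 - Me) * e^(-k*t)
  = 11 + (28 - 11) * e^(-0.008*298)
  = 11 + 17 * e^(-2.384)
  = 11 + 17 * 0.09218
  = 11 + 1.5671
  = 12.57%


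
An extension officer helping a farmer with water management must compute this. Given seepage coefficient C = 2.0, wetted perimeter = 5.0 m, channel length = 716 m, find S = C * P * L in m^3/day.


S = C * P * L
  = 2.0 * 5.0 * 716
  = 7160 m^3/day


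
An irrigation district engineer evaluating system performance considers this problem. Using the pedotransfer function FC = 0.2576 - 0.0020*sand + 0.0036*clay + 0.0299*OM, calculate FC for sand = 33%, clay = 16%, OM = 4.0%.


FC = 0.2576 - 0.0020*33 + 0.0036*16 + 0.0299*4.0
   = 0.2576 - 0.0660 + 0.0576 + 0.1196
   = 0.3688


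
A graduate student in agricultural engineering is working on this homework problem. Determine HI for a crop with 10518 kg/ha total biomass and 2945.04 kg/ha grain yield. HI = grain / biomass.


HI = grain_yield / biomass
   = 2945.04 / 10518
   = 0.28


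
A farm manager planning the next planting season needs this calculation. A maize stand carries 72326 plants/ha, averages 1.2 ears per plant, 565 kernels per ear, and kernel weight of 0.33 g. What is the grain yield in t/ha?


Y = density * ears * kernels * kw
  = 72326 * 1.2 * 565 * 0.33 g/ha
  = 16182219.24 g/ha
  = 16182.22 kg/ha = 16.18 t/ha


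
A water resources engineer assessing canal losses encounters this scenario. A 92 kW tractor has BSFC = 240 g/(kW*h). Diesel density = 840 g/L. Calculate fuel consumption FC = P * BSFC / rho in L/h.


FC = P * BSFC / rho_fuel
   = 92 * 240 / 840
   = 22080 / 840
   = 26.29 L/h


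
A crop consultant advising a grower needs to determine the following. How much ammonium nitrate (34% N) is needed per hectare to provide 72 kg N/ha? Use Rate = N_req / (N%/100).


Rate = N_required / (N_content / 100)
     = 72 / (34 / 100)
     = 72 / 0.34
     = 211.76 kg/ha


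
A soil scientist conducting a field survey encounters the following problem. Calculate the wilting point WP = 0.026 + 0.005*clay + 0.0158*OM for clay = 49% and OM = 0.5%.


WP = 0.026 + 0.005*49 + 0.0158*0.5
   = 0.026 + 0.2450 + 0.0079
   = 0.2789


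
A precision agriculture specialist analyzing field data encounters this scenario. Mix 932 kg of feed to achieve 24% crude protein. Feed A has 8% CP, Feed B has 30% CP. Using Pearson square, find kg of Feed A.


parts_A = CP_b - target = 30 - 24 = 6
parts_B = target - CP_a = 24 - 8 = 16
total_parts = 6 + 16 = 22
Feed A = 932 * 6 / 22 = 254.18 kg
Feed B = 932 * 16 / 22 = 677.82 kg

254.18 kg


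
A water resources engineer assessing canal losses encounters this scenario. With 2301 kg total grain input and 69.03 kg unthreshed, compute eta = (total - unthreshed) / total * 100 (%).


eta = (total - unthreshed) / total * 100
    = (2301 - 69.03) / 2301 * 100
    = 2231.97 / 2301 * 100
    = 97%


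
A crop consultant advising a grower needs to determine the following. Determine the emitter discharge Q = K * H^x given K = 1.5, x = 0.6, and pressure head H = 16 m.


Q = K * H^x
  = 1.5 * 16^0.6
  = 1.5 * 5.2780
  = 7.92 L/h


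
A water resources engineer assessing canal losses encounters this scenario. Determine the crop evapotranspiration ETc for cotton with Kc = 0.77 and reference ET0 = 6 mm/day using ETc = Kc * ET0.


ETc = Kc * ET0
    = 0.77 * 6
    = 4.62 mm/day


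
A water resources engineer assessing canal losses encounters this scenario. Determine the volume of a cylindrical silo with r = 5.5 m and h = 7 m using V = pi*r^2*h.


V = pi * r^2 * h
  = pi * 5.5^2 * 7
  = pi * 30.25 * 7
  = 665.23 m^3


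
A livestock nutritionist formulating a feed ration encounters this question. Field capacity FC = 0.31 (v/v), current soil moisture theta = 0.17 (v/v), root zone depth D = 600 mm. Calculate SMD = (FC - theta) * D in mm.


SMD = (FC - theta) * D
    = (0.31 - 0.17) * 600
    = 0.140 * 600
    = 84 mm


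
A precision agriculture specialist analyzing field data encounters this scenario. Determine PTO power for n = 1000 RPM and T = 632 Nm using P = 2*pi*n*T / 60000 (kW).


P = 2*pi*n*T / 60000
  = 2*pi * 1000 * 632 / 60000
  = 3970973.11 / 60000
  = 66.18 kW


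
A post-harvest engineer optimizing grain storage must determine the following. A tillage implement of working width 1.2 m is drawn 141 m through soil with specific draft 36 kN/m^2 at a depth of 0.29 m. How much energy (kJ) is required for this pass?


E = k * d * w * L
  = 36 * 0.29 * 1.2 * 141
  = 1766.45 kJ


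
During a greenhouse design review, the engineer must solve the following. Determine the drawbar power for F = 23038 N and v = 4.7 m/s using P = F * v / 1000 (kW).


P = F * v / 1000
  = 23038 * 4.7 / 1000
  = 108278.60 / 1000
  = 108.28 kW


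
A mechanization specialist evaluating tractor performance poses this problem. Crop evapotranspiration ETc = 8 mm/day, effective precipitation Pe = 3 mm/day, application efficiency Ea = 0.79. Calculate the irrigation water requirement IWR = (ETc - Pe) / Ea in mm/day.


IWR = (ETc - Pe) / Ea
    = (8 - 3) / 0.79
    = 5 / 0.79
    = 6.33 mm/day


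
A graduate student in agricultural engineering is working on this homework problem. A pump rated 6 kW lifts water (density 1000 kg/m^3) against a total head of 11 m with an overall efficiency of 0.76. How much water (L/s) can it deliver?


Q = (P * 1000 * eta) / (rho * g * H)
  = (6 * 1000 * 0.76) / (1000 * 9.81 * 11)
  = 4560 / 107910
  = 0.04226 m^3/s = 42.26 L/s


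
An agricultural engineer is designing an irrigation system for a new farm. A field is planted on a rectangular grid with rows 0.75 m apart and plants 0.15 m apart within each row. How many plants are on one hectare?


D = 10000 / (row_sp * plant_sp)
  = 10000 / (0.75 * 0.15)
  = 10000 / 0.1125
  = 88888.89 plants/ha


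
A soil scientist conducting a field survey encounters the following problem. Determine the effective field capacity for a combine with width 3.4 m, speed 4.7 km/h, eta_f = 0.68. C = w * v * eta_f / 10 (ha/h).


C = w * v * eta_f / 10
  = 3.4 * 4.7 * 0.68 / 10
  = 10.87 / 10
  = 1.09 ha/h


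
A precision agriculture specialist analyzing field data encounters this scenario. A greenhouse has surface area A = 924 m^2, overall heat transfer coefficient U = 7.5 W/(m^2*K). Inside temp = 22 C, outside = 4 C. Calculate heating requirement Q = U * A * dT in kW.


dT = 22 - (4) = 18 K
Q = U * A * dT
  = 7.5 * 924 * 18
  = 124740 W = 124.74 kW


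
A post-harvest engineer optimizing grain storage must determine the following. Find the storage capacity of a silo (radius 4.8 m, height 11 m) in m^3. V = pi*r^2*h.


V = pi * r^2 * h
  = pi * 4.8^2 * 11
  = pi * 23.04 * 11
  = 796.21 m^3


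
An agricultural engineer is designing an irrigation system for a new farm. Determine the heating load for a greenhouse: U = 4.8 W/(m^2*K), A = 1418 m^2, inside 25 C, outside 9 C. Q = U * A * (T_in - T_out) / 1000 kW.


dT = 25 - (9) = 16 K
Q = U * A * dT
  = 4.8 * 1418 * 16
  = 108902.40 W = 108.90 kW


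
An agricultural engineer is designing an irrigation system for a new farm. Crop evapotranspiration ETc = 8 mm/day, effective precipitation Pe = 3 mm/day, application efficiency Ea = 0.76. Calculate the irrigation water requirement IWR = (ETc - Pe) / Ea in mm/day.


IWR = (ETc - Pe) / Ea
    = (8 - 3) / 0.76
    = 5 / 0.76
    = 6.58 mm/day


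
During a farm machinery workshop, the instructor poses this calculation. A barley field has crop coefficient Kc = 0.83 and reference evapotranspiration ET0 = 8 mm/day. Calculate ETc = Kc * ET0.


ETc = Kc * ET0
    = 0.83 * 8
    = 6.64 mm/day


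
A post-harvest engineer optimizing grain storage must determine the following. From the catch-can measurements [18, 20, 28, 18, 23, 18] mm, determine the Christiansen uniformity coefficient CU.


xbar = 125 / 6 = 20.833
sum|xi - xbar| = 18.667
CU = 100 * (1 - 18.667 / (6 * 20.833))
   = 100 * (1 - 0.1493)
   = 85.07%


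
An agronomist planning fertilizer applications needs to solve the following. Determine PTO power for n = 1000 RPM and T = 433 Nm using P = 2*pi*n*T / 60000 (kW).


P = 2*pi*n*T / 60000
  = 2*pi * 1000 * 433 / 60000
  = 2720619.24 / 60000
  = 45.34 kW


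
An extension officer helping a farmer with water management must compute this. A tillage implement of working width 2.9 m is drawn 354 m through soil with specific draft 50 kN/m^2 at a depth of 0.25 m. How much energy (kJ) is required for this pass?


E = k * d * w * L
  = 50 * 0.25 * 2.9 * 354
  = 12832.50 kJ


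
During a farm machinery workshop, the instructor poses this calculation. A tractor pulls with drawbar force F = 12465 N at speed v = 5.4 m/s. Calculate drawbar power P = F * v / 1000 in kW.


P = F * v / 1000
  = 12465 * 5.4 / 1000
  = 67311 / 1000
  = 67.31 kW


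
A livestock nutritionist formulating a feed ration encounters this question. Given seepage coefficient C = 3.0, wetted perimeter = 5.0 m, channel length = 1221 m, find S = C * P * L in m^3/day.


S = C * P * L
  = 3.0 * 5.0 * 1221
  = 18315 m^3/day


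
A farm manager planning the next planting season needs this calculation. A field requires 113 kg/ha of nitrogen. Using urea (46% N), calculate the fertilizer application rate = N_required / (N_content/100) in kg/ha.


Rate = N_required / (N_content / 100)
     = 113 / (46 / 100)
     = 113 / 0.46
     = 245.65 kg/ha


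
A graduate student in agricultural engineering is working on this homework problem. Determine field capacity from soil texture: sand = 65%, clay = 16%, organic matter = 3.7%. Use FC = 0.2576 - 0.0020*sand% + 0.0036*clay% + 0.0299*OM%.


FC = 0.2576 - 0.0020*65 + 0.0036*16 + 0.0299*3.7
   = 0.2576 - 0.1300 + 0.0576 + 0.1106
   = 0.2958


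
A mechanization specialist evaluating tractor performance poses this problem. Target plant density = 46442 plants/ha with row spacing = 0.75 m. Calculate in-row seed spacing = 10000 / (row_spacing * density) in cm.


spacing = 10000 / (row_sp * density)
        = 10000 / (0.75 * 46442)
        = 10000 / 34831.50
        = 0.28710 m = 28.71 cm


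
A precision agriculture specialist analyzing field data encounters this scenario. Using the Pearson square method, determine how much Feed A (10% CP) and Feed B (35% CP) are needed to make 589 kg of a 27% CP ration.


parts_A = CP_b - target = 35 - 27 = 8
parts_B = target - CP_a = 27 - 10 = 17
total_parts = 8 + 17 = 25
Feed A = 589 * 8 / 25 = 188.48 kg
Feed B = 589 * 17 / 25 = 400.52 kg

188.48 kg


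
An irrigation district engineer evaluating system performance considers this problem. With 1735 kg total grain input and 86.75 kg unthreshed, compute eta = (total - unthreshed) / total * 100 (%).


eta = (total - unthreshed) / total * 100
    = (1735 - 86.75) / 1735 * 100
    = 1648.25 / 1735 * 100
    = 95%


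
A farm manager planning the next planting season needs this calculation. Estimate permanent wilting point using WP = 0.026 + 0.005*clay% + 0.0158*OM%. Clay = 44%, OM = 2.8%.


WP = 0.026 + 0.005*44 + 0.0158*2.8
   = 0.026 + 0.2200 + 0.0442
   = 0.2902


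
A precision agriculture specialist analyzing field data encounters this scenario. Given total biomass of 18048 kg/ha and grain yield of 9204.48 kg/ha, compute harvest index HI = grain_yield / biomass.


HI = grain_yield / biomass
   = 9204.48 / 18048
   = 0.51


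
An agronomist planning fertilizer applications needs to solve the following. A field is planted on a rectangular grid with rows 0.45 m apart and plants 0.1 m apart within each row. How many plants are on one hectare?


D = 10000 / (row_sp * plant_sp)
  = 10000 / (0.45 * 0.1)
  = 10000 / 0.0450
  = 222222.22 plants/ha


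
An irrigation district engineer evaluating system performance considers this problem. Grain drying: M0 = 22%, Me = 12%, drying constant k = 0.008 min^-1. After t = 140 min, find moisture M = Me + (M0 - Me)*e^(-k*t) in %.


M = Me + (M0 - Me) * e^(-k*t)
  = 12 + (22 - 12) * e^(-0.008*140)
  = 12 + 10 * e^(-1.120)
  = 12 + 10 * 0.32628
  = 12 + 3.2628
  = 15.26%


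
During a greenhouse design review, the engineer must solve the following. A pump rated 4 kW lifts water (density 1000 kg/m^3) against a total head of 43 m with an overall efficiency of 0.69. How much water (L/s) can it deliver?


Q = (P * 1000 * eta) / (rho * g * H)
  = (4 * 1000 * 0.69) / (1000 * 9.81 * 43)
  = 2760 / 421830
  = 0.00654 m^3/s = 6.54 L/s


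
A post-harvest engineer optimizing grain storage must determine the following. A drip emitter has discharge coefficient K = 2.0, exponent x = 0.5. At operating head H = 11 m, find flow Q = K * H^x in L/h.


Q = K * H^x
  = 2.0 * 11^0.5
  = 2.0 * 3.3166
  = 6.63 L/h


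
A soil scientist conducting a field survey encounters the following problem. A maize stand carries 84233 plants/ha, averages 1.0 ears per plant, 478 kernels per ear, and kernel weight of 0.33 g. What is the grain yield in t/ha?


Y = density * ears * kernels * kw
  = 84233 * 1.0 * 478 * 0.33 g/ha
  = 13286913.42 g/ha
  = 13286.91 kg/ha = 13.29 t/ha


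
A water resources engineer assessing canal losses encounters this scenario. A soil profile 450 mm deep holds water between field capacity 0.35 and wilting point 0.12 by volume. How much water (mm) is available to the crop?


AW = (FC - WP) * D
   = (0.35 - 0.12) * 450
   = 0.23 * 450
   = 103.50 mm


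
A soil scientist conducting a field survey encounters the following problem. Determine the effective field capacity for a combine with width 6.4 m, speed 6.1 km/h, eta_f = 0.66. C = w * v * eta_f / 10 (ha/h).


C = w * v * eta_f / 10
  = 6.4 * 6.1 * 0.66 / 10
  = 25.77 / 10
  = 2.58 ha/h


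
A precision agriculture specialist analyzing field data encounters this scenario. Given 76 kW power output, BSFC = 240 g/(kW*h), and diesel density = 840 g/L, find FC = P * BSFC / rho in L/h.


FC = P * BSFC / rho_fuel
   = 76 * 240 / 840
   = 18240 / 840
   = 21.71 L/h


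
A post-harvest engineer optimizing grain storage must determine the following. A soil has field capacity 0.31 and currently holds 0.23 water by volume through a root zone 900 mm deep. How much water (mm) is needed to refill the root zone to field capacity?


SMD = (FC - theta) * D
    = (0.31 - 0.23) * 900
    = 0.080 * 900
    = 72 mm


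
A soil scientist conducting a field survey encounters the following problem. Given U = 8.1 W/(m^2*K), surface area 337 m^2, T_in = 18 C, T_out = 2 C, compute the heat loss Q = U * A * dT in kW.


dT = 18 - (2) = 16 K
Q = U * A * dT
  = 8.1 * 337 * 16
  = 43675.20 W = 43.68 kW


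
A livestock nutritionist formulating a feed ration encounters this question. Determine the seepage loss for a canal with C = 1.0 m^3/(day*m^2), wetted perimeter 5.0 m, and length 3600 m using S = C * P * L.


S = C * P * L
  = 1.0 * 5.0 * 3600
  = 18000 m^3/day


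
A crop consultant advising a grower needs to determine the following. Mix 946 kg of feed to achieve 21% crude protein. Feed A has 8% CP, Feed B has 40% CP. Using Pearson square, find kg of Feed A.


parts_A = CP_b - target = 40 - 21 = 19
parts_B = target - CP_a = 21 - 8 = 13
total_parts = 19 + 13 = 32
Feed A = 946 * 19 / 32 = 561.69 kg
Feed B = 946 * 13 / 32 = 384.31 kg

561.69 kg
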